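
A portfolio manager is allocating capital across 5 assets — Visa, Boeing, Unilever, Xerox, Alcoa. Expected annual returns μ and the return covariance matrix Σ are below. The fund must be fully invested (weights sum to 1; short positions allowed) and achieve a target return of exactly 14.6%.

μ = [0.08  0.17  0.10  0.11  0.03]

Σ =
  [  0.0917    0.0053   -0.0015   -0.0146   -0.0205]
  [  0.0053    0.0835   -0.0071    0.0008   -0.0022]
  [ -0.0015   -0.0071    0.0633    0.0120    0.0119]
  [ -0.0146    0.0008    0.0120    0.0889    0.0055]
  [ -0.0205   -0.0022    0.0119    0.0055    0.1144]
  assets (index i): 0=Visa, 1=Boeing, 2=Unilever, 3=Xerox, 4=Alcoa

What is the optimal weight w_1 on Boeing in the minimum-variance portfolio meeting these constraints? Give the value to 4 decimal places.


p=Σ⁻¹μ = [1.0206  2.1006  1.5700  1.1576  0.2665]
q=Σ⁻¹𝟙 = [14.3184  12.3726  13.6249  11.0559  9.5962]
a=μᵀp=0.731082  b=𝟙ᵀp=6.115356  c=𝟙ᵀq=60.968133  D=ac−b²=7.175141
λ₁=(c·0.146−b)/D = (60.968133·0.146−6.115356)/7.175141 = 0.388284
λ₂=(a−b·0.146)/D = (0.731082−6.115356·0.146)/7.175141 = -0.022544
w* = 0.388284·p + -0.022544·q:
  w_0 = 0.388284·1.0206 + -0.022544·14.3184 = 0.0735  (Visa)
  w_1 = 0.388284·2.1006 + -0.022544·12.3726 = 0.5367  (Boeing)
  w_2 = 0.388284·1.5700 + -0.022544·13.6249 = 0.3024  (Unilever)
  w_3 = 0.388284·1.1576 + -0.022544·11.0559 = 0.2002  (Xerox)
  w_4 = 0.388284·0.2665 + -0.022544·9.5962 = -0.1128  (Alcoa)
Σw_i=1.0000  μᵀw=0.1460
σ²=wᵀΣw=λ₁·μ_p+λ₂ = 0.388284·0.146 + -0.022544 = 0.034145 ≈ 0.0341

0.5367


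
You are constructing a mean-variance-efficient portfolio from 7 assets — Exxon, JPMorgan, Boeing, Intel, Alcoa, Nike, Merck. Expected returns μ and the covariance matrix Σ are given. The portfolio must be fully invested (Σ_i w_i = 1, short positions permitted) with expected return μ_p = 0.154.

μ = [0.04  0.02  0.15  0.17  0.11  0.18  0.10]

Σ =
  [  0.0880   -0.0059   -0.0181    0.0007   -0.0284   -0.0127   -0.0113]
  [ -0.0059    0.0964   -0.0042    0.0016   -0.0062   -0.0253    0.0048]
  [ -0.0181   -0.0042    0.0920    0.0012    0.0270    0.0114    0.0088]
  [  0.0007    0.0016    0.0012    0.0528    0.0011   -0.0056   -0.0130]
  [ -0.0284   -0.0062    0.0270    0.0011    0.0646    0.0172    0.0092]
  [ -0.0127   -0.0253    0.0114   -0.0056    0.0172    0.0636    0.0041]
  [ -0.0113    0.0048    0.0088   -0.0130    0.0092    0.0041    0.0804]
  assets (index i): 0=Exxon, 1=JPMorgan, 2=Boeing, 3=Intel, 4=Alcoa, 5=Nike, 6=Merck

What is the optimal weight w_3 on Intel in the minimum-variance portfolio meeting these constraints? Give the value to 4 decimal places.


0.3880

p=Σ⁻¹μ = [1.7284  1.1751  1.1297  3.8863  0.8879  3.4363  1.6444]
q=Σ⁻¹𝟙 = [24.3641  18.2039  7.1151  23.6727  16.2557  23.2902  14.7764]
a=μᵀp=1.803433  b=𝟙ᵀp=13.888272  c=𝟙ᵀq=127.678120  D=ac−b²=37.374790
λ₁=(c·0.154−b)/D = (127.678120·0.154−13.888272)/37.374790 = 0.154493
λ₂=(a−b·0.154)/D = (1.803433−13.888272·0.154)/37.374790 = -0.008973
w* = 0.154493·p + -0.008973·q:
  w_0 = 0.154493·1.7284 + -0.008973·24.3641 = 0.0484  (Exxon)
  w_1 = 0.154493·1.1751 + -0.008973·18.2039 = 0.0182  (JPMorgan)
  w_2 = 0.154493·1.1297 + -0.008973·7.1151 = 0.1107  (Boeing)
  w_3 = 0.154493·3.8863 + -0.008973·23.6727 = 0.3880  (Intel)
  w_4 = 0.154493·0.8879 + -0.008973·16.2557 = -0.0087  (Alcoa)
  w_5 = 0.154493·3.4363 + -0.008973·23.2902 = 0.3219  (Nike)
  w_6 = 0.154493·1.6444 + -0.008973·14.7764 = 0.1215  (Merck)
Σw_i=1.0000  μᵀw=0.1540
σ²=wᵀΣw=λ₁·μ_p+λ₂ = 0.154493·0.154 + -0.008973 = 0.014819 ≈ 0.0148


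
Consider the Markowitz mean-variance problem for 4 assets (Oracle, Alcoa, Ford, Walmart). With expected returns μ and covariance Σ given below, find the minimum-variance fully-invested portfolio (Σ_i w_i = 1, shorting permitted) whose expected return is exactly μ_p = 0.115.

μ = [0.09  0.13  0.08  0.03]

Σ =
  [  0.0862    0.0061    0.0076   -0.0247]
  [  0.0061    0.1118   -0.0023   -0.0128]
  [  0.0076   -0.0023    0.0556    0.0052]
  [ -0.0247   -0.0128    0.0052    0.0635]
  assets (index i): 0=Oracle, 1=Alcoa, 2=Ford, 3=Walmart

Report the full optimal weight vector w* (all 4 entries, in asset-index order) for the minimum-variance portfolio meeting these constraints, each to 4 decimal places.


0.2275  0.5232  0.3806  -0.1313

g=Σ⁻¹μ = [1.1543  1.2479  1.2324  1.0721]
h=Σ⁻¹𝟙 = [16.2069  10.9963  14.0631  23.1171]
a=μᵀg=0.396871  b=𝟙ᵀg=4.706697  c=𝟙ᵀh=64.383365  D=ac−b²=3.398887
λ₁=(c·0.115−b)/D = (64.383365·0.115−4.706697)/3.398887 = 0.793610
λ₂=(a−b·0.115)/D = (0.396871−4.706697·0.115)/3.398887 = -0.042484
w* = 0.793610·g + -0.042484·h:
  w_0 = 0.793610·1.1543 + -0.042484·16.2069 = 0.2275  (Oracle)
  w_1 = 0.793610·1.2479 + -0.042484·10.9963 = 0.5232  (Alcoa)
  w_2 = 0.793610·1.2324 + -0.042484·14.0631 = 0.3806  (Ford)
  w_3 = 0.793610·1.0721 + -0.042484·23.1171 = -0.1313  (Walmart)
Σw_i=1.0000  μᵀw=0.1150
σ²=wᵀΣw=λ₁·μ_p+λ₂ = 0.793610·0.115 + -0.042484 = 0.048781 ≈ 0.0488


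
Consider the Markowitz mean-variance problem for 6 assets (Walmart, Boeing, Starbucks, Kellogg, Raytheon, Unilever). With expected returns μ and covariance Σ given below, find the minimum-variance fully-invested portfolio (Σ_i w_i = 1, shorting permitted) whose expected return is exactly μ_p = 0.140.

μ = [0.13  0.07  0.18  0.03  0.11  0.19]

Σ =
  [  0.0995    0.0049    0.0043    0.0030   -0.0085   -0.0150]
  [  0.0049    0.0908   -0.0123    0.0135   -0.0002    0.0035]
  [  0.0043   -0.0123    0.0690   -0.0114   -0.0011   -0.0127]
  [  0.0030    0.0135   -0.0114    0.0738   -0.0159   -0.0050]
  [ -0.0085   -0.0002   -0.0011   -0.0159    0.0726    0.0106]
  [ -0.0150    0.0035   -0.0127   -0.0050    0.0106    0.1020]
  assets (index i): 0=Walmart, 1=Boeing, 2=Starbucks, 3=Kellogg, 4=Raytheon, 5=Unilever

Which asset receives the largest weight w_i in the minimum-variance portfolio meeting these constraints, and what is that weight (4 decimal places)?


u=Σ⁻¹μ = [1.5830  0.8677  3.3282  1.2187  1.6748  2.3658]
v=Σ⁻¹𝟙 = [11.5220  9.9654  21.3969  19.2763  17.8108  12.9145]
a=μᵀu=1.535895  b=𝟙ᵀu=11.038117  c=𝟙ᵀv=92.885926  D=ac−b²=20.823058
λ₁=(c·0.140−b)/D = (92.885926·0.140−11.038117)/20.823058 = 0.094410
λ₂=(a−b·0.140)/D = (1.535895−11.038117·0.140)/20.823058 = -0.000453
w* = 0.094410·u + -0.000453·v:
  w_0 = 0.094410·1.5830 + -0.000453·11.5220 = 0.1442  (Walmart)
  w_1 = 0.094410·0.8677 + -0.000453·9.9654 = 0.0774  (Boeing)
  w_2 = 0.094410·3.3282 + -0.000453·21.3969 = 0.3045  (Starbucks)
  w_3 = 0.094410·1.2187 + -0.000453·19.2763 = 0.1063  (Kellogg)
  w_4 = 0.094410·1.6748 + -0.000453·17.8108 = 0.1500  (Raytheon)
  w_5 = 0.094410·2.3658 + -0.000453·12.9145 = 0.2175  (Unilever)
Σw_i=1.0000  μᵀw=0.1400
σ²=wᵀΣw=λ₁·μ_p+λ₂ = 0.094410·0.140 + -0.000453 = 0.012764 ≈ 0.0128

Starbucks (0.3045)


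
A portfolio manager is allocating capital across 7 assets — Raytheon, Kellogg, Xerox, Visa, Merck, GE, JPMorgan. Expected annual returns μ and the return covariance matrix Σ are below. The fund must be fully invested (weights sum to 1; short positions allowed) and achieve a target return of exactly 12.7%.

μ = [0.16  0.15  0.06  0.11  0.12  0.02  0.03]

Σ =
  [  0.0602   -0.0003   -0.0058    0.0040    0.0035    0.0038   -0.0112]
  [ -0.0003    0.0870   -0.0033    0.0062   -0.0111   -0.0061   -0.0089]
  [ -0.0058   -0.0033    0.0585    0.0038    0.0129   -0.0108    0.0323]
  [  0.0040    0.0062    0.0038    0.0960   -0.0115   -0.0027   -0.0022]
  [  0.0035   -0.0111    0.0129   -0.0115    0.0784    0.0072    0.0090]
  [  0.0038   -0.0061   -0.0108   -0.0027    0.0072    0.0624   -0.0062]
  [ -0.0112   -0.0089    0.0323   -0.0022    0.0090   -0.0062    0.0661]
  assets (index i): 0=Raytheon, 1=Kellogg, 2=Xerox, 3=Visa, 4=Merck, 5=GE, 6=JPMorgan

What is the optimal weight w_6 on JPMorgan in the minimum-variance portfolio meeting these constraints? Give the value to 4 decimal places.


x=Σ⁻¹μ = [2.6691  1.9874  0.6548  1.1028  1.6295  0.3954  0.7057]
y=Σ⁻¹𝟙 = [18.1811  15.4812  12.0464  10.2887  10.1476  19.2992  15.1781]
a=μᵀx=1.110391  b=𝟙ᵀx=9.144732  c=𝟙ᵀy=100.622287  D=ac−b²=28.103913
λ₁=(c·0.127−b)/D = (100.622287·0.127−9.144732)/28.103913 = 0.129316
λ₂=(a−b·0.127)/D = (1.110391−9.144732·0.127)/28.103913 = -0.001814
w* = 0.129316·x + -0.001814·y:
  w_0 = 0.129316·2.6691 + -0.001814·18.1811 = 0.3122  (Raytheon)
  w_1 = 0.129316·1.9874 + -0.001814·15.4812 = 0.2289  (Kellogg)
  w_2 = 0.129316·0.6548 + -0.001814·12.0464 = 0.0628  (Xerox)
  w_3 = 0.129316·1.1028 + -0.001814·10.2887 = 0.1239  (Visa)
  w_4 = 0.129316·1.6295 + -0.001814·10.1476 = 0.1923  (Merck)
  w_5 = 0.129316·0.3954 + -0.001814·19.2992 = 0.0161  (GE)
  w_6 = 0.129316·0.7057 + -0.001814·15.1781 = 0.0637  (JPMorgan)
Σw_i=1.0000  μᵀw=0.1270
σ²=wᵀΣw=λ₁·μ_p+λ₂ = 0.129316·0.127 + -0.001814 = 0.014609 ≈ 0.0146

0.0637


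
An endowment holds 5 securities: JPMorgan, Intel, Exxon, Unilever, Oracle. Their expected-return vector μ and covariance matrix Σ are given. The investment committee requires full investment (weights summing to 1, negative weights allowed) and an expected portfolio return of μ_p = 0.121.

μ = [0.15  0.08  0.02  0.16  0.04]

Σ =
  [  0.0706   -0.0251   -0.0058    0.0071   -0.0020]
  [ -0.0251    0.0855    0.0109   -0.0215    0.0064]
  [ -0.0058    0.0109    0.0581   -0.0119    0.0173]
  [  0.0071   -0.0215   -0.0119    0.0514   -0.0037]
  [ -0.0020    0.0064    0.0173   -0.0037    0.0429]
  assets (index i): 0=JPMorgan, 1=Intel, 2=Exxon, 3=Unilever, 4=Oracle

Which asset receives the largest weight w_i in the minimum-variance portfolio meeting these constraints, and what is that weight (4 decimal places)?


g=Σ⁻¹μ = [2.7251  2.6055  0.7424  4.0500  0.7207]
h=Σ⁻¹𝟙 = [20.7787  22.2008  16.3778  30.8887  17.0262]
a=μᵀg=1.308880  b=𝟙ᵀg=10.843663  c=𝟙ᵀh=107.272184  D=ac−b²=22.821363
λ₁=(c·0.121−b)/D = (107.272184·0.121−10.843663)/22.821363 = 0.093608
λ₂=(a−b·0.121)/D = (1.308880−10.843663·0.121)/22.821363 = -0.000140
w* = 0.093608·g + -0.000140·h:
  w_0 = 0.093608·2.7251 + -0.000140·20.7787 = 0.2522  (JPMorgan)
  w_1 = 0.093608·2.6055 + -0.000140·22.2008 = 0.2408  (Intel)
  w_2 = 0.093608·0.7424 + -0.000140·16.3778 = 0.0672  (Exxon)
  w_3 = 0.093608·4.0500 + -0.000140·30.8887 = 0.3748  (Unilever)
  w_4 = 0.093608·0.7207 + -0.000140·17.0262 = 0.0651  (Oracle)
Σw_i=1.0000  μᵀw=0.1210
σ²=wᵀΣw=λ₁·μ_p+λ₂ = 0.093608·0.121 + -0.000140 = 0.011186 ≈ 0.0112

Unilever (0.3748)


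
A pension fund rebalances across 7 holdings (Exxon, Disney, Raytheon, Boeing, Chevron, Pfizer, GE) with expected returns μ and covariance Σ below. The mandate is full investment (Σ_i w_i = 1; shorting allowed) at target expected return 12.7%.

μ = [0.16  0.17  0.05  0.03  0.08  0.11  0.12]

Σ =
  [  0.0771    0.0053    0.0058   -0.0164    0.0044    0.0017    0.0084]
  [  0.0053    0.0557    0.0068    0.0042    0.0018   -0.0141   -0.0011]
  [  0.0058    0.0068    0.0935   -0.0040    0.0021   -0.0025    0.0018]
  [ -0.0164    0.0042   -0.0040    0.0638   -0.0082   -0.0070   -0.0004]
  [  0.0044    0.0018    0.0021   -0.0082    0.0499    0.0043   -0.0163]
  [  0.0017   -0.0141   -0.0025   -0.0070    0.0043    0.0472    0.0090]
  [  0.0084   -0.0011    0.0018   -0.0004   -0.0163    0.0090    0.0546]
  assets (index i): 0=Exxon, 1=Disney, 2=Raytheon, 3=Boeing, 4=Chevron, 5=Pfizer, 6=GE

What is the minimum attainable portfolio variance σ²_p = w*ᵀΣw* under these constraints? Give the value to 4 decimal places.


0.0099

g=Σ⁻¹μ = [1.6823  3.4884  0.2247  1.2748  1.9676  2.9303  2.1156]
h=Σ⁻¹𝟙 = [11.7715  19.5912  9.2316  24.1998  26.5440  24.3304  20.6855]
a=μᵀg=1.645287  b=𝟙ᵀg=13.683639  c=𝟙ᵀh=136.353906  D=ac−b²=37.099317
λ₁=(c·0.127−b)/D = (136.353906·0.127−13.683639)/37.099317 = 0.097935
λ₂=(a−b·0.127)/D = (1.645287−13.683639·0.127)/37.099317 = -0.002494
w* = 0.097935·g + -0.002494·h:
  w_0 = 0.097935·1.6823 + -0.002494·11.7715 = 0.1354  (Exxon)
  w_1 = 0.097935·3.4884 + -0.002494·19.5912 = 0.2928  (Disney)
  w_2 = 0.097935·0.2247 + -0.002494·9.2316 = -0.0010  (Raytheon)
  w_3 = 0.097935·1.2748 + -0.002494·24.1998 = 0.0645  (Boeing)
  w_4 = 0.097935·1.9676 + -0.002494·26.5440 = 0.1265  (Chevron)
  w_5 = 0.097935·2.9303 + -0.002494·24.3304 = 0.2263  (Pfizer)
  w_6 = 0.097935·2.1156 + -0.002494·20.6855 = 0.1556  (GE)
Σw_i=1.0000  μᵀw=0.1270
σ²=wᵀΣw=λ₁·μ_p+λ₂ = 0.097935·0.127 + -0.002494 = 0.009943 ≈ 0.0099


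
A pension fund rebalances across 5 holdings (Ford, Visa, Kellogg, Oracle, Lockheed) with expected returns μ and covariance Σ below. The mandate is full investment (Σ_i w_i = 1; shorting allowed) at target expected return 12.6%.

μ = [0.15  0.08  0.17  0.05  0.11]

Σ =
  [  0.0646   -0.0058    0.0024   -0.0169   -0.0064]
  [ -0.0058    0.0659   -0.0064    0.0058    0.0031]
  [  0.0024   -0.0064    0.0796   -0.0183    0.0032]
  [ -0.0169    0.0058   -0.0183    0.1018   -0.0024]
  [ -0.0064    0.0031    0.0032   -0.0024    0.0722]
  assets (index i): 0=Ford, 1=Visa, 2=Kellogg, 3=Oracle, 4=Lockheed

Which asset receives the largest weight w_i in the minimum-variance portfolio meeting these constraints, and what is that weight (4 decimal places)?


Ford (0.3040)

u=Σ⁻¹μ = [2.8863  1.5053  2.4154  1.3577  1.6528]
v=Σ⁻¹𝟙 = [21.9745  16.5974  16.2688  15.8012  14.8899]
a=μᵀu=1.213691  b=𝟙ᵀu=9.817613  c=𝟙ᵀv=85.531769  D=ac−b²=7.423581
λ₁=(c·0.126−b)/D = (85.531769·0.126−9.817613)/7.423581 = 0.129235
λ₂=(a−b·0.126)/D = (1.213691−9.817613·0.126)/7.423581 = -0.003142
w* = 0.129235·u + -0.003142·v:
  w_0 = 0.129235·2.8863 + -0.003142·21.9745 = 0.3040  (Ford)
  w_1 = 0.129235·1.5053 + -0.003142·16.5974 = 0.1424  (Visa)
  w_2 = 0.129235·2.4154 + -0.003142·16.2688 = 0.2610  (Kellogg)
  w_3 = 0.129235·1.3577 + -0.003142·15.8012 = 0.1258  (Oracle)
  w_4 = 0.129235·1.6528 + -0.003142·14.8899 = 0.1668  (Lockheed)
Σw_i=1.0000  μᵀw=0.1260
σ²=wᵀΣw=λ₁·μ_p+λ₂ = 0.129235·0.126 + -0.003142 = 0.013141 ≈ 0.0131


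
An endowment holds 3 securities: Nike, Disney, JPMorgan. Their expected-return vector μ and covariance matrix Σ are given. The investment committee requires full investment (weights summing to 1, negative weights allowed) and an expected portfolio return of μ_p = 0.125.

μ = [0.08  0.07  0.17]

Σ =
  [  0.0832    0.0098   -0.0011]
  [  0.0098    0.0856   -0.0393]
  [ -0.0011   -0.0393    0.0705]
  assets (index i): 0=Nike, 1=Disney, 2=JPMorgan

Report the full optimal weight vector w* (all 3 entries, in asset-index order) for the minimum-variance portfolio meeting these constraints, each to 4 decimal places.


0.1050  0.3555  0.5395

g=Σ⁻¹μ = [0.7194  2.4831  3.8068]
h=Σ⁻¹𝟙 = [9.6626  23.0589  27.1893]
a=μᵀg=0.878525  b=𝟙ᵀg=7.009317  c=𝟙ᵀh=59.910867  D=ac−b²=3.502684
λ₁=(c·0.125−b)/D = (59.910867·0.125−7.009317)/3.502684 = 0.136907
λ₂=(a−b·0.125)/D = (0.878525−7.009317·0.125)/3.502684 = 0.000674
w* = 0.136907·g + 0.000674·h:
  w_0 = 0.136907·0.7194 + 0.000674·9.6626 = 0.1050  (Nike)
  w_1 = 0.136907·2.4831 + 0.000674·23.0589 = 0.3555  (Disney)
  w_2 = 0.136907·3.8068 + 0.000674·27.1893 = 0.5395  (JPMorgan)
Σw_i=1.0000  μᵀw=0.1250
σ²=wᵀΣw=λ₁·μ_p+λ₂ = 0.136907·0.125 + 0.000674 = 0.017787 ≈ 0.0178


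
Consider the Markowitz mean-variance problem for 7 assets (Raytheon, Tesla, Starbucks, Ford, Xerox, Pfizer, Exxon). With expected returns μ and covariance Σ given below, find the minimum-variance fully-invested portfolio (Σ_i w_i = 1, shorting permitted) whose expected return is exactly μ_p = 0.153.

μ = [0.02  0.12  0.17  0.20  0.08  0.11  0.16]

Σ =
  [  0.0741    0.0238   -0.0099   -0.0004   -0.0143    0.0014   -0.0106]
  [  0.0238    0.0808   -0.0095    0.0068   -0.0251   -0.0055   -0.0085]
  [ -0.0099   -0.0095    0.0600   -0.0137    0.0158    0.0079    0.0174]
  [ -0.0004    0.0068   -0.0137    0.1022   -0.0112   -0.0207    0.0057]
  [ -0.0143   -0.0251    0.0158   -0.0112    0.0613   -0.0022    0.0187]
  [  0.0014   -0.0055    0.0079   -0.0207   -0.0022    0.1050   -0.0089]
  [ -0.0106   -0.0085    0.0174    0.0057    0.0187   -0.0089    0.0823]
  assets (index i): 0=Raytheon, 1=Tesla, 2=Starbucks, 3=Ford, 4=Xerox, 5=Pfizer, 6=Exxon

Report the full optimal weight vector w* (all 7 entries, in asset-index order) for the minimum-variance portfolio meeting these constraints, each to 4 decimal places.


x=Σ⁻¹μ = [0.4225  2.2580  2.8319  2.6389  1.7650  1.6081  1.2231]
y=Σ⁻¹𝟙 = [15.4957  17.5067  15.2429  15.6497  24.1888  13.3230  7.5927]
a=μᵀx=1.802395  b=𝟙ᵀx=12.747428  c=𝟙ᵀy=108.999616  D=ac−b²=33.963446
λ₁=(c·0.153−b)/D = (108.999616·0.153−12.747428)/33.963446 = 0.115698
λ₂=(a−b·0.153)/D = (1.802395−12.747428·0.153)/33.963446 = -0.004356
w* = 0.115698·x + -0.004356·y:
  w_0 = 0.115698·0.4225 + -0.004356·15.4957 = -0.0186  (Raytheon)
  w_1 = 0.115698·2.2580 + -0.004356·17.5067 = 0.1850  (Tesla)
  w_2 = 0.115698·2.8319 + -0.004356·15.2429 = 0.2612  (Starbucks)
  w_3 = 0.115698·2.6389 + -0.004356·15.6497 = 0.2371  (Ford)
  w_4 = 0.115698·1.7650 + -0.004356·24.1888 = 0.0988  (Xerox)
  w_5 = 0.115698·1.6081 + -0.004356·13.3230 = 0.1280  (Pfizer)
  w_6 = 0.115698·1.2231 + -0.004356·7.5927 = 0.1084  (Exxon)
Σw_i=1.0000  μᵀw=0.1530
σ²=wᵀΣw=λ₁·μ_p+λ₂ = 0.115698·0.153 + -0.004356 = 0.013345 ≈ 0.0133

-0.0186  0.1850  0.2612  0.2371  0.0988  0.1280  0.1084


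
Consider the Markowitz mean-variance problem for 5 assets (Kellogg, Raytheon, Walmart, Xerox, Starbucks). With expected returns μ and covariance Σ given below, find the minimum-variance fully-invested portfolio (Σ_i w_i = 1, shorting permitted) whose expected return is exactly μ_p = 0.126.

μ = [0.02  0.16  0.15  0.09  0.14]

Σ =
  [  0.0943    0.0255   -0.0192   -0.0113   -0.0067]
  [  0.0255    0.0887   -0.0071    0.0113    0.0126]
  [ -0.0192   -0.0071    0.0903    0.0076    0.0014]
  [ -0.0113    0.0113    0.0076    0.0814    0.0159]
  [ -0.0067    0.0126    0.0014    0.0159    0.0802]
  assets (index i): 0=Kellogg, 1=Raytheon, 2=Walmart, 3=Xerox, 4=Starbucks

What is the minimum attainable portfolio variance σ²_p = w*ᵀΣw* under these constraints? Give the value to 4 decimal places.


p=Σ⁻¹μ = [0.3004  1.6010  1.7884  0.4863  1.3916]
q=Σ⁻¹𝟙 = [13.7809  5.6072  13.4311  10.1148  10.4994]
a=μᵀp=0.769013  b=𝟙ᵀp=5.567691  c=𝟙ᵀq=53.433446  D=ac−b²=10.091812
λ₁=(c·0.126−b)/D = (53.433446·0.126−5.567691)/10.091812 = 0.115433
λ₂=(a−b·0.126)/D = (0.769013−5.567691·0.126)/10.091812 = 0.006687
w* = 0.115433·p + 0.006687·q:
  w_0 = 0.115433·0.3004 + 0.006687·13.7809 = 0.1268  (Kellogg)
  w_1 = 0.115433·1.6010 + 0.006687·5.6072 = 0.2223  (Raytheon)
  w_2 = 0.115433·1.7884 + 0.006687·13.4311 = 0.2963  (Walmart)
  w_3 = 0.115433·0.4863 + 0.006687·10.1148 = 0.1238  (Xerox)
  w_4 = 0.115433·1.3916 + 0.006687·10.4994 = 0.2308  (Starbucks)
Σw_i=1.0000  μᵀw=0.1260
σ²=wᵀΣw=λ₁·μ_p+λ₂ = 0.115433·0.126 + 0.006687 = 0.021231 ≈ 0.0212

0.0212


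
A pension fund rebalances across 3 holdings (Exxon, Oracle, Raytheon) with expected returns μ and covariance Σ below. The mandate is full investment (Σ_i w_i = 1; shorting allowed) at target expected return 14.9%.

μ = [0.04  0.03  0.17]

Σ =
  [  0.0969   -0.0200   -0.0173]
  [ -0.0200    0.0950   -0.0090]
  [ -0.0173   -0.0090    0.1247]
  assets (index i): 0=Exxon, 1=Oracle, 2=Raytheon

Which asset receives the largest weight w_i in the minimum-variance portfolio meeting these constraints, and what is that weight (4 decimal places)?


Raytheon (0.8397)

u=Σ⁻¹μ = [0.8149  0.6315  1.5219]
v=Σ⁻¹𝟙 = [15.3843  14.8284  11.2238]
a=μᵀu=0.310262  b=𝟙ᵀu=2.968266  c=𝟙ᵀv=41.436506  D=ac−b²=4.045573
λ₁=(c·0.149−b)/D = (41.436506·0.149−2.968266)/4.045573 = 0.792415
λ₂=(a−b·0.149)/D = (0.310262−2.968266·0.149)/4.045573 = -0.032631
w* = 0.792415·u + -0.032631·v:
  w_0 = 0.792415·0.8149 + -0.032631·15.3843 = 0.1437  (Exxon)
  w_1 = 0.792415·0.6315 + -0.032631·14.8284 = 0.0166  (Oracle)
  w_2 = 0.792415·1.5219 + -0.032631·11.2238 = 0.8397  (Raytheon)
Σw_i=1.0000  μᵀw=0.1490
σ²=wᵀΣw=λ₁·μ_p+λ₂ = 0.792415·0.149 + -0.032631 = 0.085439 ≈ 0.0854


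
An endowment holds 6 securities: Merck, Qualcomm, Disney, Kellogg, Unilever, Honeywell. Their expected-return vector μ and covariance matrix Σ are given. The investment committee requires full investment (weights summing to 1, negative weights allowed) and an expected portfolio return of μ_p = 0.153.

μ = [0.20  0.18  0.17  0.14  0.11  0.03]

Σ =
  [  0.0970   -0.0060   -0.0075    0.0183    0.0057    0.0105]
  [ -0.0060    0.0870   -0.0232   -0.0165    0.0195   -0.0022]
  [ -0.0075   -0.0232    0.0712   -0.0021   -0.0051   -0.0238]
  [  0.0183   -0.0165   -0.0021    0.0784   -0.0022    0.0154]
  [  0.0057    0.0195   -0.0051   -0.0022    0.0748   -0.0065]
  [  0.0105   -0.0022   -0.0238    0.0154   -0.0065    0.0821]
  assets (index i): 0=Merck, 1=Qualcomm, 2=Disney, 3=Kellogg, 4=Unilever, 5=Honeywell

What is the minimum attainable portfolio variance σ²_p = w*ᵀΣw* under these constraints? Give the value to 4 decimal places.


p=Σ⁻¹μ = [2.0695  3.5639  4.2615  1.9686  0.8303  1.1281]
q=Σ⁻¹𝟙 = [8.7691  20.0612  28.8901  12.3802  11.4170  18.5530]
a=μᵀp=2.180629  b=𝟙ᵀp=13.821828  c=𝟙ᵀq=100.070505  D=ac−b²=27.173696
λ₁=(c·0.153−b)/D = (100.070505·0.153−13.821828)/27.173696 = 0.054794
λ₂=(a−b·0.153)/D = (2.180629−13.821828·0.153)/27.173696 = 0.002425
w* = 0.054794·p + 0.002425·q:
  w_0 = 0.054794·2.0695 + 0.002425·8.7691 = 0.1347  (Merck)
  w_1 = 0.054794·3.5639 + 0.002425·20.0612 = 0.2439  (Qualcomm)
  w_2 = 0.054794·4.2615 + 0.002425·28.8901 = 0.3036  (Disney)
  w_3 = 0.054794·1.9686 + 0.002425·12.3802 = 0.1379  (Kellogg)
  w_4 = 0.054794·0.8303 + 0.002425·11.4170 = 0.0732  (Unilever)
  w_5 = 0.054794·1.1281 + 0.002425·18.5530 = 0.1068  (Honeywell)
Σw_i=1.0000  μᵀw=0.1530
σ²=wᵀΣw=λ₁·μ_p+λ₂ = 0.054794·0.153 + 0.002425 = 0.010808 ≈ 0.0108

0.0108


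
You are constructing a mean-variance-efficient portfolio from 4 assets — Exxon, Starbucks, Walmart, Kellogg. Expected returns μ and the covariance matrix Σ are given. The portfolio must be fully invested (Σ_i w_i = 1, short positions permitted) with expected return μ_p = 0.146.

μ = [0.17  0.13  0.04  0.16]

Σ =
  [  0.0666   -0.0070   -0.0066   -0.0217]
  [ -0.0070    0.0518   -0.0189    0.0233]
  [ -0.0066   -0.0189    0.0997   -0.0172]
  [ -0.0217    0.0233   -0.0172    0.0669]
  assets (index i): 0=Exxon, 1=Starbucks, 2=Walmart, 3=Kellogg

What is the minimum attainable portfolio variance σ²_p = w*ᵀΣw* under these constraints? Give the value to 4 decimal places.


p=Σ⁻¹μ = [4.0446  2.1387  1.6584  3.3851]
q=Σ⁻¹𝟙 = [25.9844  20.2794  19.2633  21.2658]
a=μᵀp=1.573559  b=𝟙ᵀp=11.226725  c=𝟙ᵀq=86.792865  D=ac−b²=10.534308
λ₁=(c·0.146−b)/D = (86.792865·0.146−11.226725)/10.534308 = 0.137174
λ₂=(a−b·0.146)/D = (1.573559−11.226725·0.146)/10.534308 = -0.006222
w* = 0.137174·p + -0.006222·q:
  w_0 = 0.137174·4.0446 + -0.006222·25.9844 = 0.3931  (Exxon)
  w_1 = 0.137174·2.1387 + -0.006222·20.2794 = 0.1672  (Starbucks)
  w_2 = 0.137174·1.6584 + -0.006222·19.2633 = 0.1076  (Walmart)
  w_3 = 0.137174·3.3851 + -0.006222·21.2658 = 0.3320  (Kellogg)
Σw_i=1.0000  μᵀw=0.1460
σ²=wᵀΣw=λ₁·μ_p+λ₂ = 0.137174·0.146 + -0.006222 = 0.013806 ≈ 0.0138

0.0138


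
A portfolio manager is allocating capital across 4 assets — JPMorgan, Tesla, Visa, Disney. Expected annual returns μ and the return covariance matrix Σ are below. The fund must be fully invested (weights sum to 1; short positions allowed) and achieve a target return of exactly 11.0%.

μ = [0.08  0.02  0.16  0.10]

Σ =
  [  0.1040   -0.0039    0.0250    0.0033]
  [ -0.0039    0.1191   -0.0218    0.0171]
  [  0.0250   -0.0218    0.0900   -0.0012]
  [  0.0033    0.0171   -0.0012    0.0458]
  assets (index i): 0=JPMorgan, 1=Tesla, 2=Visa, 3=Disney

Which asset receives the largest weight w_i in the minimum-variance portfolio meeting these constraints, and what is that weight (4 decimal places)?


Disney (0.4560)

u=Σ⁻¹μ = [0.2820  0.1953  1.7752  2.1367]
v=Σ⁻¹𝟙 = [6.5643  8.0335  11.4824  18.6625]
a=μᵀu=0.524174  b=𝟙ᵀu=4.389253  c=𝟙ᵀv=44.742715  D=ac−b²=4.187405
λ₁=(c·0.110−b)/D = (44.742715·0.110−4.389253)/4.187405 = 0.127154
λ₂=(a−b·0.110)/D = (0.524174−4.389253·0.110)/4.187405 = 0.009876
w* = 0.127154·u + 0.009876·v:
  w_0 = 0.127154·0.2820 + 0.009876·6.5643 = 0.1007  (JPMorgan)
  w_1 = 0.127154·0.1953 + 0.009876·8.0335 = 0.1042  (Tesla)
  w_2 = 0.127154·1.7752 + 0.009876·11.4824 = 0.3391  (Visa)
  w_3 = 0.127154·2.1367 + 0.009876·18.6625 = 0.4560  (Disney)
Σw_i=1.0000  μᵀw=0.1100
σ²=wᵀΣw=λ₁·μ_p+λ₂ = 0.127154·0.110 + 0.009876 = 0.023863 ≈ 0.0239


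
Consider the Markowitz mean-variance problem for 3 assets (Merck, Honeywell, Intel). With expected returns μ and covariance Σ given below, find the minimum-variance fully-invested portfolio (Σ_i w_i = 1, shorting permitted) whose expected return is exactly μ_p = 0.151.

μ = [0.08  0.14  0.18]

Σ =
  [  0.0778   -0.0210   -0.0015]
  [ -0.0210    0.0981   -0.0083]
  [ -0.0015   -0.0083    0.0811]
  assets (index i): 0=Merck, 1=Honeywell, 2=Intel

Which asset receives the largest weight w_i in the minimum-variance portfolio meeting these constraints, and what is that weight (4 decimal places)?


p=Σ⁻¹μ = [1.6098  1.9792  2.4518]
q=Σ⁻¹𝟙 = [17.1963  15.0755  14.1914]
a=μᵀp=0.847189  b=𝟙ᵀp=6.040732  c=𝟙ᵀq=46.463253  D=ac−b²=2.872701
λ₁=(c·0.151−b)/D = (46.463253·0.151−6.040732)/2.872701 = 0.339478
λ₂=(a−b·0.151)/D = (0.847189−6.040732·0.151)/2.872701 = -0.022613
w* = 0.339478·p + -0.022613·q:
  w_0 = 0.339478·1.6098 + -0.022613·17.1963 = 0.1576  (Merck)
  w_1 = 0.339478·1.9792 + -0.022613·15.0755 = 0.3310  (Honeywell)
  w_2 = 0.339478·2.4518 + -0.022613·14.1914 = 0.5114  (Intel)
Σw_i=1.0000  μᵀw=0.1510
σ²=wᵀΣw=λ₁·μ_p+λ₂ = 0.339478·0.151 + -0.022613 = 0.028648 ≈ 0.0286

Intel (0.5114)


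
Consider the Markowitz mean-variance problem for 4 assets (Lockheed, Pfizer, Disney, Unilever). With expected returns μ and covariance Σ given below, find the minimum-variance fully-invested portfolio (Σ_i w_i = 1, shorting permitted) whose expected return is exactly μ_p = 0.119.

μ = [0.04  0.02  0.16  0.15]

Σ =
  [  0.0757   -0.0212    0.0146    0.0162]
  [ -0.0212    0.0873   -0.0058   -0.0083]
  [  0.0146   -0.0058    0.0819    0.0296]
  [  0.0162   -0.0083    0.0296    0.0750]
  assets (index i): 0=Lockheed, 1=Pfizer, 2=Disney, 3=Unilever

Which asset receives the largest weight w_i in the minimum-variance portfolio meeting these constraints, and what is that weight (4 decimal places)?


Unilever (0.3668)

p=Σ⁻¹μ = [0.0706  0.4818  1.4446  1.4679]
q=Σ⁻¹𝟙 = [14.3873  16.3100  7.5257  9.0605]
a=μᵀp=0.463785  b=𝟙ᵀp=3.464876  c=𝟙ᵀq=47.283444  D=ac−b²=9.923996
λ₁=(c·0.119−b)/D = (47.283444·0.119−3.464876)/9.923996 = 0.217841
λ₂=(a−b·0.119)/D = (0.463785−3.464876·0.119)/9.923996 = 0.005186
w* = 0.217841·p + 0.005186·q:
  w_0 = 0.217841·0.0706 + 0.005186·14.3873 = 0.0900  (Lockheed)
  w_1 = 0.217841·0.4818 + 0.005186·16.3100 = 0.1895  (Pfizer)
  w_2 = 0.217841·1.4446 + 0.005186·7.5257 = 0.3537  (Disney)
  w_3 = 0.217841·1.4679 + 0.005186·9.0605 = 0.3668  (Unilever)
Σw_i=1.0000  μᵀw=0.1190
σ²=wᵀΣw=λ₁·μ_p+λ₂ = 0.217841·0.119 + 0.005186 = 0.031109 ≈ 0.0311


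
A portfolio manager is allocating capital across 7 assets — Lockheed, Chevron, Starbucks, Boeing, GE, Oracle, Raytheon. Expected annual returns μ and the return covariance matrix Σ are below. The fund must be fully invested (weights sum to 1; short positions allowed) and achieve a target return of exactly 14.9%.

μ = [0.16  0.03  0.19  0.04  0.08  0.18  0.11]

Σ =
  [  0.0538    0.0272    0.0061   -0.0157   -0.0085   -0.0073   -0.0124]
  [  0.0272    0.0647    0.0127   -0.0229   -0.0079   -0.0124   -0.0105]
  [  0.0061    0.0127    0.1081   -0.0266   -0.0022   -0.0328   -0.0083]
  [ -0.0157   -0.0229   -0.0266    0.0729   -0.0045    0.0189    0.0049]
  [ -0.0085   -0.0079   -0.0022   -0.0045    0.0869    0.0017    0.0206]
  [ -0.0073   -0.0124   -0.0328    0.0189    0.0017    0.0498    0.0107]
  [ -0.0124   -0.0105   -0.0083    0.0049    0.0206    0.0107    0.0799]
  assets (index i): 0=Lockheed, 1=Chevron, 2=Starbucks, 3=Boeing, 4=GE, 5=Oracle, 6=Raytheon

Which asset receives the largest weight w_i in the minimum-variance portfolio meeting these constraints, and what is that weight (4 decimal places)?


Oracle (0.3123)

u=Σ⁻¹μ = [4.2477  -0.1561  3.7457  1.2354  1.0655  5.8882  1.2655]
v=Σ⁻¹𝟙 = [22.2985  20.0516  22.2450  25.1141  14.0079  30.4720  11.6897]
a=μᵀu=2.720366  b=𝟙ᵀu=17.291867  c=𝟙ᵀv=145.878774  D=ac−b²=97.835040
λ₁=(c·0.149−b)/D = (145.878774·0.149−17.291867)/97.835040 = 0.045424
λ₂=(a−b·0.149)/D = (2.720366−17.291867·0.149)/97.835040 = 0.001471
w* = 0.045424·u + 0.001471·v:
  w_0 = 0.045424·4.2477 + 0.001471·22.2985 = 0.2257  (Lockheed)
  w_1 = 0.045424·-0.1561 + 0.001471·20.0516 = 0.0224  (Chevron)
  w_2 = 0.045424·3.7457 + 0.001471·22.2450 = 0.2029  (Starbucks)
  w_3 = 0.045424·1.2354 + 0.001471·25.1141 = 0.0930  (Boeing)
  w_4 = 0.045424·1.0655 + 0.001471·14.0079 = 0.0690  (GE)
  w_5 = 0.045424·5.8882 + 0.001471·30.4720 = 0.3123  (Oracle)
  w_6 = 0.045424·1.2655 + 0.001471·11.6897 = 0.0747  (Raytheon)
Σw_i=1.0000  μᵀw=0.1490
σ²=wᵀΣw=λ₁·μ_p+λ₂ = 0.045424·0.149 + 0.001471 = 0.008239 ≈ 0.0082


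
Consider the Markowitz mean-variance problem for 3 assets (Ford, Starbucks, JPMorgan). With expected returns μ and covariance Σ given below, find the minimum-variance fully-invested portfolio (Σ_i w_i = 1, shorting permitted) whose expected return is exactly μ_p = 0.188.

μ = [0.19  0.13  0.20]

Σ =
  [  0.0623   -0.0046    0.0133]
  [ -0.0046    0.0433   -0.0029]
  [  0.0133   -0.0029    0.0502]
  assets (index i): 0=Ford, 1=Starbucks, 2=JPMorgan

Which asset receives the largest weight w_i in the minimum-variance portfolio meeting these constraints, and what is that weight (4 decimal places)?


g=Σ⁻¹μ = [2.5598  3.5092  3.5086]
h=Σ⁻¹𝟙 = [14.1869  25.7840  17.6511]
a=μᵀg=1.644289  b=𝟙ᵀg=9.577670  c=𝟙ᵀh=57.622106  D=ac−b²=3.015609
λ₁=(c·0.188−b)/D = (57.622106·0.188−9.577670)/3.015609 = 0.416263
λ₂=(a−b·0.188)/D = (1.644289−9.577670·0.188)/3.015609 = -0.051835
w* = 0.416263·g + -0.051835·h:
  w_0 = 0.416263·2.5598 + -0.051835·14.1869 = 0.3302  (Ford)
  w_1 = 0.416263·3.5092 + -0.051835·25.7840 = 0.1243  (Starbucks)
  w_2 = 0.416263·3.5086 + -0.051835·17.6511 = 0.5455  (JPMorgan)
Σw_i=1.0000  μᵀw=0.1880
σ²=wᵀΣw=λ₁·μ_p+λ₂ = 0.416263·0.188 + -0.051835 = 0.026423 ≈ 0.0264

JPMorgan (0.5455)


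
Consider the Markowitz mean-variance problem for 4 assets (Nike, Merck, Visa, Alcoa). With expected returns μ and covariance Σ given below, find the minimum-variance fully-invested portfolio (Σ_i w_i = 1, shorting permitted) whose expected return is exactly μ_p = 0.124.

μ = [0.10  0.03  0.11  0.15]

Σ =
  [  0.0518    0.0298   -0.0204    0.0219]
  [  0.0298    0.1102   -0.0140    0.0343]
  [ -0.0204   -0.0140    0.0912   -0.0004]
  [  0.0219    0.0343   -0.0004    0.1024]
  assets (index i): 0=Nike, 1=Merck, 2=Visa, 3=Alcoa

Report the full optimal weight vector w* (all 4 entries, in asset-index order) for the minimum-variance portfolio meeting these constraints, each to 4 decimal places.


0.5148  -0.1165  0.3561  0.2456

u=Σ⁻¹μ = [2.4090  -0.5187  1.6703  1.1299]
v=Σ⁻¹𝟙 = [21.8512  4.0816  16.4959  3.7896]
a=μᵀu=0.578562  b=𝟙ᵀu=4.690555  c=𝟙ᵀv=46.218268  D=ac−b²=4.738830
λ₁=(c·0.124−b)/D = (46.218268·0.124−4.690555)/4.738830 = 0.219571
λ₂=(a−b·0.124)/D = (0.578562−4.690555·0.124)/4.738830 = -0.000647
w* = 0.219571·u + -0.000647·v:
  w_0 = 0.219571·2.4090 + -0.000647·21.8512 = 0.5148  (Nike)
  w_1 = 0.219571·-0.5187 + -0.000647·4.0816 = -0.1165  (Merck)
  w_2 = 0.219571·1.6703 + -0.000647·16.4959 = 0.3561  (Visa)
  w_3 = 0.219571·1.1299 + -0.000647·3.7896 = 0.2456  (Alcoa)
Σw_i=1.0000  μᵀw=0.1240
σ²=wᵀΣw=λ₁·μ_p+λ₂ = 0.219571·0.124 + -0.000647 = 0.026580 ≈ 0.0266


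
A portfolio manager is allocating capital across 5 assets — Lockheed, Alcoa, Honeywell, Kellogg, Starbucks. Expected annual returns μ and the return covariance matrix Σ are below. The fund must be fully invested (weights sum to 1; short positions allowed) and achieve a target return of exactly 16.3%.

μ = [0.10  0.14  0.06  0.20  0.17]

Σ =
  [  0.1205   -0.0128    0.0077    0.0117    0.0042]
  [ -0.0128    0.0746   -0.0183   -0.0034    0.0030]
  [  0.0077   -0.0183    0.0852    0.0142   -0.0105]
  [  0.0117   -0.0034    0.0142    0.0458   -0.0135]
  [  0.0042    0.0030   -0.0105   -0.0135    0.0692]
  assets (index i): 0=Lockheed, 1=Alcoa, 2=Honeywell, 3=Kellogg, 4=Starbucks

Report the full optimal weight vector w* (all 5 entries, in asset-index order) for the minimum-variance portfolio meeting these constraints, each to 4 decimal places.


u=Σ⁻¹μ = [0.3913  2.2146  0.6988  5.2357  3.4643]
v=Σ⁻¹𝟙 = [6.4088  18.1060  13.6335  23.1696  19.8657]
a=μᵀu=2.027186  b=𝟙ᵀu=12.004818  c=𝟙ᵀv=81.183559  D=ac−b²=20.458560
λ₁=(c·0.163−b)/D = (81.183559·0.163−12.004818)/20.458560 = 0.060029
λ₂=(a−b·0.163)/D = (2.027186−12.004818·0.163)/20.458560 = 0.003441
w* = 0.060029·u + 0.003441·v:
  w_0 = 0.060029·0.3913 + 0.003441·6.4088 = 0.0455  (Lockheed)
  w_1 = 0.060029·2.2146 + 0.003441·18.1060 = 0.1952  (Alcoa)
  w_2 = 0.060029·0.6988 + 0.003441·13.6335 = 0.0889  (Honeywell)
  w_3 = 0.060029·5.2357 + 0.003441·23.1696 = 0.3940  (Kellogg)
  w_4 = 0.060029·3.4643 + 0.003441·19.8657 = 0.2763  (Starbucks)
Σw_i=1.0000  μᵀw=0.1630
σ²=wᵀΣw=λ₁·μ_p+λ₂ = 0.060029·0.163 + 0.003441 = 0.013226 ≈ 0.0132

0.0455  0.1952  0.0889  0.3940  0.2763


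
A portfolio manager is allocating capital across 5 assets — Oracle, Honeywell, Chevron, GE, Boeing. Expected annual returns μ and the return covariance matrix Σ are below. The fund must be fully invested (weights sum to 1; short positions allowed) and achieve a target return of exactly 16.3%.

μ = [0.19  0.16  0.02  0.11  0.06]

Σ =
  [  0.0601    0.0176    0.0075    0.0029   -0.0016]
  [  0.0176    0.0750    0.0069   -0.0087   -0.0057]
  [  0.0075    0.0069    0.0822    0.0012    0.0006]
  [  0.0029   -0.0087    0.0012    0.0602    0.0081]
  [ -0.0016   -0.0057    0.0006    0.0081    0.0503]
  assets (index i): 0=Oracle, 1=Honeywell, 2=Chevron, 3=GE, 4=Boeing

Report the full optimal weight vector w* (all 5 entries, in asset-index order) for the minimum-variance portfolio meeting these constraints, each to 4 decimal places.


0.4427  0.2831  -0.1006  0.2623  0.1124

x=Σ⁻¹μ = [2.5887  1.8436  -0.1828  1.8119  1.1945]
y=Σ⁻¹𝟙 = [11.4083  12.9816  9.6736  15.1674  19.1568]
a=μᵀx=1.054155  b=𝟙ᵀx=7.255917  c=𝟙ᵀy=68.387655  D=ac−b²=19.442845
λ₁=(c·0.163−b)/D = (68.387655·0.163−7.255917)/19.442845 = 0.200139
λ₂=(a−b·0.163)/D = (1.054155−7.255917·0.163)/19.442845 = -0.006612
w* = 0.200139·x + -0.006612·y:
  w_0 = 0.200139·2.5887 + -0.006612·11.4083 = 0.4427  (Oracle)
  w_1 = 0.200139·1.8436 + -0.006612·12.9816 = 0.2831  (Honeywell)
  w_2 = 0.200139·-0.1828 + -0.006612·9.6736 = -0.1006  (Chevron)
  w_3 = 0.200139·1.8119 + -0.006612·15.1674 = 0.2623  (GE)
  w_4 = 0.200139·1.1945 + -0.006612·19.1568 = 0.1124  (Boeing)
Σw_i=1.0000  μᵀw=0.1630
σ²=wᵀΣw=λ₁·μ_p+λ₂ = 0.200139·0.163 + -0.006612 = 0.026010 ≈ 0.0260


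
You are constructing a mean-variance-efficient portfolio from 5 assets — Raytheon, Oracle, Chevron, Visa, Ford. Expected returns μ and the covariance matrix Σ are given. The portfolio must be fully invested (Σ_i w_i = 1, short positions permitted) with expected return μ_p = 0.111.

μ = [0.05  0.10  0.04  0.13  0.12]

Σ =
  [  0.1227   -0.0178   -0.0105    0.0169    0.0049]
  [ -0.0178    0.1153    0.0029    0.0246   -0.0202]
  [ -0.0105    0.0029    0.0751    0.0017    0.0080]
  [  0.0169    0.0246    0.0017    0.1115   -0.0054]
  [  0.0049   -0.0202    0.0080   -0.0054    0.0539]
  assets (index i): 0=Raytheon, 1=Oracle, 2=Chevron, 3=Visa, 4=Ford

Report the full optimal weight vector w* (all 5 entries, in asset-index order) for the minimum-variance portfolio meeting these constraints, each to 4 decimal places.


0.0586  0.2179  0.0301  0.1863  0.5072

g=Σ⁻¹μ = [0.3555  1.1808  0.2269  0.9789  2.7010]
h=Σ⁻¹𝟙 = [9.3141  12.3058  11.7618  5.6864  21.1420]
a=μᵀg=0.596301  b=𝟙ᵀg=5.443035  c=𝟙ᵀh=60.210163  D=ac−b²=6.276725
λ₁=(c·0.111−b)/D = (60.210163·0.111−5.443035)/6.276725 = 0.197602
λ₂=(a−b·0.111)/D = (0.596301−5.443035·0.111)/6.276725 = -0.001255
w* = 0.197602·g + -0.001255·h:
  w_0 = 0.197602·0.3555 + -0.001255·9.3141 = 0.0586  (Raytheon)
  w_1 = 0.197602·1.1808 + -0.001255·12.3058 = 0.2179  (Oracle)
  w_2 = 0.197602·0.2269 + -0.001255·11.7618 = 0.0301  (Chevron)
  w_3 = 0.197602·0.9789 + -0.001255·5.6864 = 0.1863  (Visa)
  w_4 = 0.197602·2.7010 + -0.001255·21.1420 = 0.5072  (Ford)
Σw_i=1.0000  μᵀw=0.1110
σ²=wᵀΣw=λ₁·μ_p+λ₂ = 0.197602·0.111 + -0.001255 = 0.020679 ≈ 0.0207


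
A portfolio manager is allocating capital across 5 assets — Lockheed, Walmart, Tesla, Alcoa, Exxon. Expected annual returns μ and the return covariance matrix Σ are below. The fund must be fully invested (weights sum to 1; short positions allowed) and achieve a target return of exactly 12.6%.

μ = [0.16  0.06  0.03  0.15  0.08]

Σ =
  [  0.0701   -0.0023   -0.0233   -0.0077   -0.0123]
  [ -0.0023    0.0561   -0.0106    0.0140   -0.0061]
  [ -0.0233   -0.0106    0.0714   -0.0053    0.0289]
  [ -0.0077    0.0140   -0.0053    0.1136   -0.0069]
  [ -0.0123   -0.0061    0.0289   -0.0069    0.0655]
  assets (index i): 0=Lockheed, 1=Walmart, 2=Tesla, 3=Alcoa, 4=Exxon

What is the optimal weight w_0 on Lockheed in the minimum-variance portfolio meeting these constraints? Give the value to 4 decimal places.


0.4280

g=Σ⁻¹μ = [3.1319  1.1945  1.0841  1.5335  1.6039]
h=Σ⁻¹𝟙 = [25.3341  21.8681  20.5674  9.6350  14.0014]
a=μᵀg=0.963633  b=𝟙ᵀg=8.547932  c=𝟙ᵀh=91.406043  D=ac−b²=15.014713
λ₁=(c·0.126−b)/D = (91.406043·0.126−8.547932)/15.014713 = 0.197755
λ₂=(a−b·0.126)/D = (0.963633−8.547932·0.126)/15.014713 = -0.007553
w* = 0.197755·g + -0.007553·h:
  w_0 = 0.197755·3.1319 + -0.007553·25.3341 = 0.4280  (Lockheed)
  w_1 = 0.197755·1.1945 + -0.007553·21.8681 = 0.0710  (Walmart)
  w_2 = 0.197755·1.0841 + -0.007553·20.5674 = 0.0590  (Tesla)
  w_3 = 0.197755·1.5335 + -0.007553·9.6350 = 0.2305  (Alcoa)
  w_4 = 0.197755·1.6039 + -0.007553·14.0014 = 0.2114  (Exxon)
Σw_i=1.0000  μᵀw=0.1260
σ²=wᵀΣw=λ₁·μ_p+λ₂ = 0.197755·0.126 + -0.007553 = 0.017364 ≈ 0.0174


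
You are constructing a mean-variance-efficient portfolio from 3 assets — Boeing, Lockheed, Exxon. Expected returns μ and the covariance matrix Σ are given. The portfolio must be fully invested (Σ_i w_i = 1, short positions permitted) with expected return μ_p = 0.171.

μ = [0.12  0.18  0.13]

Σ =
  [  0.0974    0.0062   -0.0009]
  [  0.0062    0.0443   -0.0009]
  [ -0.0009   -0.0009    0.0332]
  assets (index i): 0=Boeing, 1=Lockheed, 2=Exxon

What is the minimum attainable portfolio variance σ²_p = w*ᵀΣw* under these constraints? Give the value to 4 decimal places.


p=Σ⁻¹μ = [1.0146  4.0035  4.0517]
q=Σ⁻¹𝟙 = [9.1577  21.9207  30.9630]
a=μᵀp=1.369109  b=𝟙ᵀp=9.069842  c=𝟙ᵀq=62.041396  D=ac−b²=2.679404
λ₁=(c·0.171−b)/D = (62.041396·0.171−9.069842)/2.679404 = 0.574470
λ₂=(a−b·0.171)/D = (1.369109−9.069842·0.171)/2.679404 = -0.067864
w* = 0.574470·p + -0.067864·q:
  w_0 = 0.574470·1.0146 + -0.067864·9.1577 = -0.0386  (Boeing)
  w_1 = 0.574470·4.0035 + -0.067864·21.9207 = 0.8123  (Lockheed)
  w_2 = 0.574470·4.0517 + -0.067864·30.9630 = 0.2263  (Exxon)
Σw_i=1.0000  μᵀw=0.1710
σ²=wᵀΣw=λ₁·μ_p+λ₂ = 0.574470·0.171 + -0.067864 = 0.030371 ≈ 0.0304

0.0304
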